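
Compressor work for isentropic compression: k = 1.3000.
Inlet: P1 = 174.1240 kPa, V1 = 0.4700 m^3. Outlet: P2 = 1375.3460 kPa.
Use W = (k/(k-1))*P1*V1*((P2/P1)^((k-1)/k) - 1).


(k-1)/k = 0.2308
(P2/P1)^exp = 1.6111
W = 4.3333 * 174.1240 * 0.4700 * (1.6111 - 1) = 216.7228 kJ

216.7228 kJ


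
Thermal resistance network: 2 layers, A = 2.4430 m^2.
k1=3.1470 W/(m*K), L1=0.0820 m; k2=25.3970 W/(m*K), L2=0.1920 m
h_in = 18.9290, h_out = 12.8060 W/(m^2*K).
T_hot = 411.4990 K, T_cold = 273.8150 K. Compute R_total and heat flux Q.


R_conv_in = 1/(18.9290*2.4430) = 0.0216
R_1 = 0.0820/(3.1470*2.4430) = 0.0107
R_2 = 0.1920/(25.3970*2.4430) = 0.0031
R_conv_out = 1/(12.8060*2.4430) = 0.0320
R_total = 0.0673 K/W
Q = 137.6840 / 0.0673 = 2044.3326 W

R_total = 0.0673 K/W, Q = 2044.3326 W


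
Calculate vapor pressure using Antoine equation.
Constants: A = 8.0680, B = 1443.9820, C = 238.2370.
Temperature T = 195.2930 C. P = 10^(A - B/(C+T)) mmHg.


C+T = 433.5300
B/(C+T) = 3.3308
log10(P) = 8.0680 - 3.3308 = 4.7372
P = 10^4.7372 = 54606.6452 mmHg

54606.6452 mmHg


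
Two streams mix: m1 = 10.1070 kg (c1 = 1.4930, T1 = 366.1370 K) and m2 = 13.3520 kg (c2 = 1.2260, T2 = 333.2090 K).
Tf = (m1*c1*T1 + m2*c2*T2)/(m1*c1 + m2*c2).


num = 10979.3982
den = 31.4593
Tf = 349.0032 K

349.0032 K


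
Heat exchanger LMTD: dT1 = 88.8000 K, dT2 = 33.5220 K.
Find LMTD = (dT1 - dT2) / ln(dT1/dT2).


dT1/dT2 = 2.6490
ln(dT1/dT2) = 0.9742
LMTD = 55.2780 / 0.9742 = 56.7428 K

56.7428 K


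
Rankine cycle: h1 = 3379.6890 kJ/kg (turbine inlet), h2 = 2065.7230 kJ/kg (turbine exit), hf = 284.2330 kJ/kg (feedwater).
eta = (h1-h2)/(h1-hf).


W = 1313.9660 kJ/kg
Q_in = 3095.4560 kJ/kg
eta = 0.4245 = 42.4482%

eta = 42.4482%


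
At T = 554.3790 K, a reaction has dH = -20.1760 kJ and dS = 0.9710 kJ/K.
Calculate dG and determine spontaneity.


T*dS = 554.3790 * 0.9710 = 538.3020 kJ
dG = -20.1760 - 538.3020 = -558.4780 kJ (spontaneous)

dG = -558.4780 kJ, spontaneous


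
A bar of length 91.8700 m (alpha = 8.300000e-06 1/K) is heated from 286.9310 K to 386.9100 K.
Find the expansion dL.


dT = 99.9790 K
dL = 8.300000e-06 * 91.8700 * 99.9790 = 0.076236 m
L_final = 91.946236 m

dL = 0.076236 m


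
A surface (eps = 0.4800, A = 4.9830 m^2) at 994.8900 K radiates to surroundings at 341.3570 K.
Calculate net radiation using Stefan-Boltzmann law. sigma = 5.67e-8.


T^4 = 9.7972e+11
Tsurr^4 = 1.3578e+10
Q = 0.4800 * 5.67e-8 * 4.9830 * 9.6614e+11 = 131025.0753 W

131025.0753 W


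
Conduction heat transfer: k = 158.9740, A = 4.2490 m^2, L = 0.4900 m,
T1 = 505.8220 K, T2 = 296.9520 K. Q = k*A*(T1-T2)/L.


dT = 208.8700 K
Q = 158.9740 * 4.2490 * 208.8700 / 0.4900 = 287933.9132 W

287933.9132 W


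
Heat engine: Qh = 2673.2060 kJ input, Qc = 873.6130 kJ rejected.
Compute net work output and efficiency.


W = 2673.2060 - 873.6130 = 1799.5930 kJ
eta = 1799.5930 / 2673.2060 = 0.6732 = 67.3197%

W = 1799.5930 kJ, eta = 67.3197%


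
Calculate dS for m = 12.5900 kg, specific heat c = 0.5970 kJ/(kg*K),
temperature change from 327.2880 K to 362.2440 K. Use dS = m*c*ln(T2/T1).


T2/T1 = 1.1068
ln(T2/T1) = 0.1015
dS = 12.5900 * 0.5970 * 0.1015 = 0.7627 kJ/K

0.7627 kJ/K


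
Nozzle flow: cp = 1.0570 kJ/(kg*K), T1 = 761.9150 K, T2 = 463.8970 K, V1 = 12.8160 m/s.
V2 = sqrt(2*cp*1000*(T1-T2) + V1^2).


dT = 298.0180 K
2*cp*1000*dT = 630010.0520
V1^2 = 164.2499
V2 = sqrt(630174.3019) = 793.8352 m/s

793.8352 m/s


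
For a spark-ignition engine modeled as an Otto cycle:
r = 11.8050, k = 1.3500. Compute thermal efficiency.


r^(k-1) = 2.3726
eta = 1 - 1/2.3726 = 0.5785 = 57.8520%

57.8520%


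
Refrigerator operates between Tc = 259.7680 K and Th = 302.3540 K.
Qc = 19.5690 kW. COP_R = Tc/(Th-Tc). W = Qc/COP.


COP = 259.7680 / 42.5860 = 6.0998
W = 19.5690 / 6.0998 = 3.2081 kW

COP = 6.0998, W = 3.2081 kW


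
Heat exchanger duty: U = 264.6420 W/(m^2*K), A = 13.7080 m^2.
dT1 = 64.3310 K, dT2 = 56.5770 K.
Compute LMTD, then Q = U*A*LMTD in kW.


LMTD = 60.3710 K
Q = 264.6420 * 13.7080 * 60.3710 = 219008.7414 W = 219.0087 kW

219.0087 kW


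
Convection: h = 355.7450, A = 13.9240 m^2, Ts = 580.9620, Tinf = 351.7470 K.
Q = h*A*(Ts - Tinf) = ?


dT = 229.2150 K
Q = 355.7450 * 13.9240 * 229.2150 = 1135392.0636 W

1135392.0636 W


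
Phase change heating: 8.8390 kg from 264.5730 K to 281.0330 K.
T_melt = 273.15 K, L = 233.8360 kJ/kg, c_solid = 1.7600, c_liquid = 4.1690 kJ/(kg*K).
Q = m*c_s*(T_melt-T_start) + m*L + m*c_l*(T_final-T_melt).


Q1 (sensible, solid) = 8.8390 * 1.7600 * 8.5770 = 133.4293 kJ
Q2 (latent) = 8.8390 * 233.8360 = 2066.8764 kJ
Q3 (sensible, liquid) = 8.8390 * 4.1690 * 7.8830 = 290.4869 kJ
Q_total = 2490.7926 kJ

2490.7926 kJ


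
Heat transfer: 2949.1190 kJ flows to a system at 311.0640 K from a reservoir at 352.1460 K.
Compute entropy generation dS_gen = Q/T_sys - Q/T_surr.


dS_sys = 2949.1190/311.0640 = 9.4807 kJ/K
dS_surr = -2949.1190/352.1460 = -8.3747 kJ/K
dS_gen = 9.4807 - 8.3747 = 1.1060 kJ/K (irreversible)

dS_gen = 1.1060 kJ/K, irreversible


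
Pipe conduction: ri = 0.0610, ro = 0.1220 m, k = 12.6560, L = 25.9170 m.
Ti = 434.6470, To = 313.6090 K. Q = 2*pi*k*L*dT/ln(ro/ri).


dT = 121.0380 K
ln(ro/ri) = 0.6931
Q = 2*pi*12.6560*25.9170*121.0380 / 0.6931 = 359879.6928 W

359879.6928 W


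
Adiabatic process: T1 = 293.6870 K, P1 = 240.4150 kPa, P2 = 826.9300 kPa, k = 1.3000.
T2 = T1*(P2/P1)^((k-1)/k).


(k-1)/k = 0.2308
(P2/P1)^exp = 1.3299
T2 = 293.6870 * 1.3299 = 390.5657 K

390.5657 K


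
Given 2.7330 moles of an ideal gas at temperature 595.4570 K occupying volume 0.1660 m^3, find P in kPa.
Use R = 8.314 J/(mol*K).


P = nRT/V = 2.7330 * 8.314 * 595.4570 / 0.1660
= 13530.0704 / 0.1660 = 81506.4483 Pa = 81.5064 kPa

81.5064 kPa


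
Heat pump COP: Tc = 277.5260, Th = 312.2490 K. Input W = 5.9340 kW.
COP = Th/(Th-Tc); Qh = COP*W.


COP = 312.2490 / 34.7230 = 8.9926
Qh = 8.9926 * 5.9340 = 53.3619 kW

COP = 8.9926, Qh = 53.3619 kW


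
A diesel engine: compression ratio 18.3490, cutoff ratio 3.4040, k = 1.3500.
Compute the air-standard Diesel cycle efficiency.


r^(k-1) = 2.7686
rc^k = 5.2262
eta = 0.5297 = 52.9654%

52.9654%


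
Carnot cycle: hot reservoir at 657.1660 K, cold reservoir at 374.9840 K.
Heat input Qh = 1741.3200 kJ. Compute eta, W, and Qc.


eta = 1 - 374.9840/657.1660 = 0.4294
W = 0.4294 * 1741.3200 = 747.7093 kJ
Qc = 1741.3200 - 747.7093 = 993.6107 kJ

eta = 42.9392%, W = 747.7093 kJ, Qc = 993.6107 kJ


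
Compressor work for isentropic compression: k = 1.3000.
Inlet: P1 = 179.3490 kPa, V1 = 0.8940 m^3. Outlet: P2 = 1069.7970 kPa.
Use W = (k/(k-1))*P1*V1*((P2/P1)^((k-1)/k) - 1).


(k-1)/k = 0.2308
(P2/P1)^exp = 1.5100
W = 4.3333 * 179.3490 * 0.8940 * (1.5100 - 1) = 354.3669 kJ

354.3669 kJ


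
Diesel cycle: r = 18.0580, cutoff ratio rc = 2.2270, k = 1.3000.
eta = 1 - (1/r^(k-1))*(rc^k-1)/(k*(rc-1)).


r^(k-1) = 2.3823
rc^k = 2.8316
eta = 0.5180 = 51.7998%

51.7998%


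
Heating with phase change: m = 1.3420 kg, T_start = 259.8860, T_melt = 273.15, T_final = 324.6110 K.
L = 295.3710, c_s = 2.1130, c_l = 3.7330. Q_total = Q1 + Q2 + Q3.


Q1 (sensible, solid) = 1.3420 * 2.1130 * 13.2640 = 37.6120 kJ
Q2 (latent) = 1.3420 * 295.3710 = 396.3879 kJ
Q3 (sensible, liquid) = 1.3420 * 3.7330 * 51.4610 = 257.8035 kJ
Q_total = 691.8033 kJ

691.8033 kJ


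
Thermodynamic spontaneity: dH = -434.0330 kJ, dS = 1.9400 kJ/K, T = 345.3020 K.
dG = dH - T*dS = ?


T*dS = 345.3020 * 1.9400 = 669.8859 kJ
dG = -434.0330 - 669.8859 = -1103.9189 kJ (spontaneous)

dG = -1103.9189 kJ, spontaneous


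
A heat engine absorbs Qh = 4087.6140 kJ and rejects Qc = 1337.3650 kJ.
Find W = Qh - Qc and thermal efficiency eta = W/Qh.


W = 4087.6140 - 1337.3650 = 2750.2490 kJ
eta = 2750.2490 / 4087.6140 = 0.6728 = 67.2825%

W = 2750.2490 kJ, eta = 67.2825%


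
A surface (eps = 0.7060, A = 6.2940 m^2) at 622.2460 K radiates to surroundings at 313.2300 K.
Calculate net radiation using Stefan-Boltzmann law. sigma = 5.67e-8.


T^4 = 1.4992e+11
Tsurr^4 = 9.6262e+09
Q = 0.7060 * 5.67e-8 * 6.2940 * 1.4029e+11 = 35346.0751 W

35346.0751 W


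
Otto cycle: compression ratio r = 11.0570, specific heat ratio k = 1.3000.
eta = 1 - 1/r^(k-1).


r^(k-1) = 2.0563
eta = 1 - 1/2.0563 = 0.5137 = 51.3695%

51.3695%


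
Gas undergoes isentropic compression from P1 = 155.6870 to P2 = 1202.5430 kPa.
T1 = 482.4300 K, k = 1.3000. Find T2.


(k-1)/k = 0.2308
(P2/P1)^exp = 1.6028
T2 = 482.4300 * 1.6028 = 773.2543 K

773.2543 K


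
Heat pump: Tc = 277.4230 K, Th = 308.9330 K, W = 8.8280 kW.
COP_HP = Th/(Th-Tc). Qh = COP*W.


COP = 308.9330 / 31.5100 = 9.8043
Qh = 9.8043 * 8.8280 = 86.5522 kW

COP = 9.8043, Qh = 86.5522 kW


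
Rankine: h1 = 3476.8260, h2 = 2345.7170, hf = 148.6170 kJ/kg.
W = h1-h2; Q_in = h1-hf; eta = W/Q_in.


W = 1131.1090 kJ/kg
Q_in = 3328.2090 kJ/kg
eta = 0.3399 = 33.9855%

eta = 33.9855%


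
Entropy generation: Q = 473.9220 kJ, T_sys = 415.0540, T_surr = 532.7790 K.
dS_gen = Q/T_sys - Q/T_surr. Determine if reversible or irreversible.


dS_sys = 473.9220/415.0540 = 1.1418 kJ/K
dS_surr = -473.9220/532.7790 = -0.8895 kJ/K
dS_gen = 1.1418 - 0.8895 = 0.2523 kJ/K (irreversible)

dS_gen = 0.2523 kJ/K, irreversible


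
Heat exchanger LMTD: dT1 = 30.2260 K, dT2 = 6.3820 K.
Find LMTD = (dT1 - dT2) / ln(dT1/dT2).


dT1/dT2 = 4.7361
ln(dT1/dT2) = 1.5552
LMTD = 23.8440 / 1.5552 = 15.3316 K

15.3316 K


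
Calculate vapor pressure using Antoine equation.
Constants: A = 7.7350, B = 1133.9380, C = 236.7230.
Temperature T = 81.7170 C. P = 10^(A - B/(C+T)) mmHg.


C+T = 318.4400
B/(C+T) = 3.5609
log10(P) = 7.7350 - 3.5609 = 4.1741
P = 10^4.1741 = 14930.8415 mmHg

14930.8415 mmHg


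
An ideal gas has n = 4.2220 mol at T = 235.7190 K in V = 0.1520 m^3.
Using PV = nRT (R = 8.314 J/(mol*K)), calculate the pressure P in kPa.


P = nRT/V = 4.2220 * 8.314 * 235.7190 / 0.1520
= 8274.1395 / 0.1520 = 54435.1283 Pa = 54.4351 kPa

54.4351 kPa


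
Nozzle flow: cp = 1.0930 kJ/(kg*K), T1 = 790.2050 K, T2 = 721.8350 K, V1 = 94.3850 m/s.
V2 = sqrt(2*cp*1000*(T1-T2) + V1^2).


dT = 68.3700 K
2*cp*1000*dT = 149456.8200
V1^2 = 8908.5282
V2 = sqrt(158365.3482) = 397.9514 m/s

397.9514 m/s


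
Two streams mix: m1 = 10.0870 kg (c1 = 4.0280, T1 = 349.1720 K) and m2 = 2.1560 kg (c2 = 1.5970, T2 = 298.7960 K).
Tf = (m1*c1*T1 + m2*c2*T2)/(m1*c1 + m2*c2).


num = 15215.8047
den = 44.0736
Tf = 345.2365 K

345.2365 K


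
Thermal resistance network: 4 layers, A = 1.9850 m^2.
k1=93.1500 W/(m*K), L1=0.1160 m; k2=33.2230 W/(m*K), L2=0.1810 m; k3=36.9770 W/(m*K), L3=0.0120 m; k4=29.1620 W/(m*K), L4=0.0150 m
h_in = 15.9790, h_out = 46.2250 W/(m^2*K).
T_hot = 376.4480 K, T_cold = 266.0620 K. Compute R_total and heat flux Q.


R_conv_in = 1/(15.9790*1.9850) = 0.0315
R_1 = 0.1160/(93.1500*1.9850) = 0.0006
R_2 = 0.1810/(33.2230*1.9850) = 0.0027
R_3 = 0.0120/(36.9770*1.9850) = 0.0002
R_4 = 0.0150/(29.1620*1.9850) = 0.0003
R_conv_out = 1/(46.2250*1.9850) = 0.0109
R_total = 0.0462 K/W
Q = 110.3860 / 0.0462 = 2388.2478 W

R_total = 0.0462 K/W, Q = 2388.2478 W


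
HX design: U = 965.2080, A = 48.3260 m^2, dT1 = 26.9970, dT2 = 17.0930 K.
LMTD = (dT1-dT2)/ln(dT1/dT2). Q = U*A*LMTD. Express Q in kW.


LMTD = 21.6691 K
Q = 965.2080 * 48.3260 * 21.6691 = 1010746.6020 W = 1010.7466 kW

1010.7466 kW


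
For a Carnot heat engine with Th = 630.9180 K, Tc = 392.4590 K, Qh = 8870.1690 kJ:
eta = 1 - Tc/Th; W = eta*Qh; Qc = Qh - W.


eta = 1 - 392.4590/630.9180 = 0.3780
W = 0.3780 * 8870.1690 = 3352.5302 kJ
Qc = 8870.1690 - 3352.5302 = 5517.6388 kJ

eta = 37.7956%, W = 3352.5302 kJ, Qc = 5517.6388 kJ


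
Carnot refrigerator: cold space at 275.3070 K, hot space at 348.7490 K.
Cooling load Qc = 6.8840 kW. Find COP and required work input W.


COP = 275.3070 / 73.4420 = 3.7486
W = 6.8840 / 3.7486 = 1.8364 kW

COP = 3.7486, W = 1.8364 kW


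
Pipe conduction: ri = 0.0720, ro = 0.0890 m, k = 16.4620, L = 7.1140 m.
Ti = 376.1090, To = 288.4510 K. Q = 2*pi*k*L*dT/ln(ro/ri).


dT = 87.6580 K
ln(ro/ri) = 0.2120
Q = 2*pi*16.4620*7.1140*87.6580 / 0.2120 = 304293.7068 W

304293.7068 W


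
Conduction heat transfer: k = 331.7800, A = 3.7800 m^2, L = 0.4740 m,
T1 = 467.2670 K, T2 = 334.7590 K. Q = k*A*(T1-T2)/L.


dT = 132.5080 K
Q = 331.7800 * 3.7800 * 132.5080 / 0.4740 = 350595.0338 W

350595.0338 W


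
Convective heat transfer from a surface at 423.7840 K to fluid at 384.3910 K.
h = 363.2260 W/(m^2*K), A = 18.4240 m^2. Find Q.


dT = 39.3930 K
Q = 363.2260 * 18.4240 * 39.3930 = 263620.9429 W

263620.9429 W


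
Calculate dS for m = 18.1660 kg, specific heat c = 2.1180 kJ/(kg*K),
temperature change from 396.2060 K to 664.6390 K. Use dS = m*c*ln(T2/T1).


T2/T1 = 1.6775
ln(T2/T1) = 0.5173
dS = 18.1660 * 2.1180 * 0.5173 = 19.9038 kJ/K

19.9038 kJ/K


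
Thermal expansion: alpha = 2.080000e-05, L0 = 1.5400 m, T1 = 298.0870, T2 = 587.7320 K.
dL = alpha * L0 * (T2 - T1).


dT = 289.6450 K
dL = 2.080000e-05 * 1.5400 * 289.6450 = 0.009278 m
L_final = 1.549278 m

dL = 0.009278 m


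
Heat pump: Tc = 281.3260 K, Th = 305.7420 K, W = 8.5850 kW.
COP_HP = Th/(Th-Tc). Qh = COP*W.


COP = 305.7420 / 24.4160 = 12.5222
Qh = 12.5222 * 8.5850 = 107.5031 kW

COP = 12.5222, Qh = 107.5031 kW


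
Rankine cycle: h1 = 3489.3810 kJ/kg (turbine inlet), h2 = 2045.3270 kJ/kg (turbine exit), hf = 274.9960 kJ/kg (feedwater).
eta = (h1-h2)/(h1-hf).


W = 1444.0540 kJ/kg
Q_in = 3214.3850 kJ/kg
eta = 0.4492 = 44.9247%

eta = 44.9247%


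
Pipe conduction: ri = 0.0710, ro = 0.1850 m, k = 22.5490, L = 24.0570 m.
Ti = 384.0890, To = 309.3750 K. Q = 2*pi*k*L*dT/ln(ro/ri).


dT = 74.7140 K
ln(ro/ri) = 0.9577
Q = 2*pi*22.5490*24.0570*74.7140 / 0.9577 = 265908.3841 W

265908.3841 W


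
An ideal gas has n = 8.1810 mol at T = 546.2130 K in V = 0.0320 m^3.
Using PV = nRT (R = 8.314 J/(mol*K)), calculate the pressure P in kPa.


P = nRT/V = 8.1810 * 8.314 * 546.2130 / 0.0320
= 37151.6789 / 0.0320 = 1160989.9672 Pa = 1160.9900 kPa

1160.9900 kPa


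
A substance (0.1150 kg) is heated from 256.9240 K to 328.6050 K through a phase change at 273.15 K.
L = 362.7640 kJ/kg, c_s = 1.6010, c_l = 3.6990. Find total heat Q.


Q1 (sensible, solid) = 0.1150 * 1.6010 * 16.2260 = 2.9874 kJ
Q2 (latent) = 0.1150 * 362.7640 = 41.7179 kJ
Q3 (sensible, liquid) = 0.1150 * 3.6990 * 55.4550 = 23.5897 kJ
Q_total = 68.2950 kJ

68.2950 kJ


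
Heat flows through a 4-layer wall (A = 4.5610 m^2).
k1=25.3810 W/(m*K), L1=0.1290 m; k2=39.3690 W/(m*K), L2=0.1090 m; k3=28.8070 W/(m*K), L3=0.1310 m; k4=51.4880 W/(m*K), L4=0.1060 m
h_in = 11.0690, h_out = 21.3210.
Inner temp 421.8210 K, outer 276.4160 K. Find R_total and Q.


R_conv_in = 1/(11.0690*4.5610) = 0.0198
R_1 = 0.1290/(25.3810*4.5610) = 0.0011
R_2 = 0.1090/(39.3690*4.5610) = 0.0006
R_3 = 0.1310/(28.8070*4.5610) = 0.0010
R_4 = 0.1060/(51.4880*4.5610) = 0.0005
R_conv_out = 1/(21.3210*4.5610) = 0.0103
R_total = 0.0333 K/W
Q = 145.4050 / 0.0333 = 4371.6783 W

R_total = 0.0333 K/W, Q = 4371.6783 W


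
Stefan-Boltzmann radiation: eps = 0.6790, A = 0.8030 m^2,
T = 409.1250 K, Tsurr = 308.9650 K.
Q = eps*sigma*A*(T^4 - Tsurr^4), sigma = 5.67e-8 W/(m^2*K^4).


T^4 = 2.8017e+10
Tsurr^4 = 9.1125e+09
Q = 0.6790 * 5.67e-8 * 0.8030 * 1.8905e+10 = 584.4366 W

584.4366 W


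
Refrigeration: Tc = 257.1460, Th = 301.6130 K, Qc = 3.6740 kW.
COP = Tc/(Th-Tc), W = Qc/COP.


COP = 257.1460 / 44.4670 = 5.7829
W = 3.6740 / 5.7829 = 0.6353 kW

COP = 5.7829, W = 0.6353 kW


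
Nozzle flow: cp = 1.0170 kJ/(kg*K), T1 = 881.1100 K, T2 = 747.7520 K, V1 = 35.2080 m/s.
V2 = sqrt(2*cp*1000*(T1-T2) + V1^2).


dT = 133.3580 K
2*cp*1000*dT = 271250.1720
V1^2 = 1239.6033
V2 = sqrt(272489.7753) = 522.0055 m/s

522.0055 m/s


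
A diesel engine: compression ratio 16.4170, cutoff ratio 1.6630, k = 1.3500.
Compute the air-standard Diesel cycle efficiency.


r^(k-1) = 2.6629
rc^k = 1.9870
eta = 0.5859 = 58.5876%

58.5876%


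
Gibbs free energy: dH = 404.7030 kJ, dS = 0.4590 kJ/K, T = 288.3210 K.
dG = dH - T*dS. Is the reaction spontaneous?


T*dS = 288.3210 * 0.4590 = 132.3393 kJ
dG = 404.7030 - 132.3393 = 272.3637 kJ (non-spontaneous)

dG = 272.3637 kJ, non-spontaneous


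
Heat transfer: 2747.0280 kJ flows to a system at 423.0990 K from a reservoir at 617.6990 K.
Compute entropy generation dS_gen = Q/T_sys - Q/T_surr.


dS_sys = 2747.0280/423.0990 = 6.4926 kJ/K
dS_surr = -2747.0280/617.6990 = -4.4472 kJ/K
dS_gen = 6.4926 - 4.4472 = 2.0454 kJ/K (irreversible)

dS_gen = 2.0454 kJ/K, irreversible


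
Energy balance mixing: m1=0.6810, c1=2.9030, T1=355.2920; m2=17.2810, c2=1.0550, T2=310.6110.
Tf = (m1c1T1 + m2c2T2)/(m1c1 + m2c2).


num = 6365.2825
den = 20.2084
Tf = 314.9820 K

314.9820 K


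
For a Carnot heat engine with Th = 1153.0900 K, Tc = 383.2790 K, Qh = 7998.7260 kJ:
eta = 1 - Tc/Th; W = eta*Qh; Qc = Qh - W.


eta = 1 - 383.2790/1153.0900 = 0.6676
W = 0.6676 * 7998.7260 = 5340.0058 kJ
Qc = 7998.7260 - 5340.0058 = 2658.7202 kJ

eta = 66.7607%, W = 5340.0058 kJ, Qc = 2658.7202 kJ


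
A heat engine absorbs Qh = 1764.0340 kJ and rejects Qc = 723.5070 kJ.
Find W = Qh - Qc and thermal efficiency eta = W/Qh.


W = 1764.0340 - 723.5070 = 1040.5270 kJ
eta = 1040.5270 / 1764.0340 = 0.5899 = 58.9857%

W = 1040.5270 kJ, eta = 58.9857%


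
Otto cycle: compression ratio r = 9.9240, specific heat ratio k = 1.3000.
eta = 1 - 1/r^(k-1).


r^(k-1) = 1.9907
eta = 1 - 1/1.9907 = 0.4977 = 49.7664%

49.7664%


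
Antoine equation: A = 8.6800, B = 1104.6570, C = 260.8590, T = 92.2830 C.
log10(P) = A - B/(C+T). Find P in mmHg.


C+T = 353.1420
B/(C+T) = 3.1281
log10(P) = 8.6800 - 3.1281 = 5.5519
P = 10^5.5519 = 356384.1481 mmHg

356384.1481 mmHg


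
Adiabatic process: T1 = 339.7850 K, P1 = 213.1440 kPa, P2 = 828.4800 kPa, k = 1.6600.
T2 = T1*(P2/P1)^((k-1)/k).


(k-1)/k = 0.3976
(P2/P1)^exp = 1.7156
T2 = 339.7850 * 1.7156 = 582.9443 K

582.9443 K


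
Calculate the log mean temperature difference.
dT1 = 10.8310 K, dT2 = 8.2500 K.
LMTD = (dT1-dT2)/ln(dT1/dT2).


dT1/dT2 = 1.3128
ln(dT1/dT2) = 0.2722
LMTD = 2.5810 / 0.2722 = 9.4820 K

9.4820 K


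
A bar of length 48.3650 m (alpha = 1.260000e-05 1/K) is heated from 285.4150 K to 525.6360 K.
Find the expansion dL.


dT = 240.2210 K
dL = 1.260000e-05 * 48.3650 * 240.2210 = 0.146390 m
L_final = 48.511390 m

dL = 0.146390 m


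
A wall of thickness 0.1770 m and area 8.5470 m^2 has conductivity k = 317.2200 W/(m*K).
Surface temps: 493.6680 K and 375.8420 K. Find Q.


dT = 117.8260 K
Q = 317.2200 * 8.5470 * 117.8260 / 0.1770 = 1804854.2345 W

1804854.2345 W


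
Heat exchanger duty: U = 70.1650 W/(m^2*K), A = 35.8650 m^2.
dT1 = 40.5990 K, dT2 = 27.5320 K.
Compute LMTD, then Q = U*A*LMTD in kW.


LMTD = 33.6436 K
Q = 70.1650 * 35.8650 * 33.6436 = 84663.1098 W = 84.6631 kW

84.6631 kW


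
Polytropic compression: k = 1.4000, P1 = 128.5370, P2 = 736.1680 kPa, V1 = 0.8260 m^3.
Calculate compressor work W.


(k-1)/k = 0.2857
(P2/P1)^exp = 1.6465
W = 3.5000 * 128.5370 * 0.8260 * (1.6465 - 1) = 240.2327 kJ

240.2327 kJ


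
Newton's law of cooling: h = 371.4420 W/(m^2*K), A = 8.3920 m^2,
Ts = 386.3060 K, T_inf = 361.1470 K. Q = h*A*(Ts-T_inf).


dT = 25.1590 K
Q = 371.4420 * 8.3920 * 25.1590 = 78424.1571 W

78424.1571 W


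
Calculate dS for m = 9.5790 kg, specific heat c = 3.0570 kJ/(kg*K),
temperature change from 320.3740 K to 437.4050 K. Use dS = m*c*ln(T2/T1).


T2/T1 = 1.3653
ln(T2/T1) = 0.3114
dS = 9.5790 * 3.0570 * 0.3114 = 9.1179 kJ/K

9.1179 kJ/K


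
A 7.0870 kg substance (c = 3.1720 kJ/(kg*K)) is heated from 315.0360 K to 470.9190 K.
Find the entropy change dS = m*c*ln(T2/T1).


T2/T1 = 1.4948
ln(T2/T1) = 0.4020
dS = 7.0870 * 3.1720 * 0.4020 = 9.0369 kJ/K

9.0369 kJ/K


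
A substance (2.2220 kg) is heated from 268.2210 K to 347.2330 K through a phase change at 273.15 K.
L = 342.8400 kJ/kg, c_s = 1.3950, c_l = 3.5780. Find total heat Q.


Q1 (sensible, solid) = 2.2220 * 1.3950 * 4.9290 = 15.2784 kJ
Q2 (latent) = 2.2220 * 342.8400 = 761.7905 kJ
Q3 (sensible, liquid) = 2.2220 * 3.5780 * 74.0830 = 588.9833 kJ
Q_total = 1366.0521 kJ

1366.0521 kJ


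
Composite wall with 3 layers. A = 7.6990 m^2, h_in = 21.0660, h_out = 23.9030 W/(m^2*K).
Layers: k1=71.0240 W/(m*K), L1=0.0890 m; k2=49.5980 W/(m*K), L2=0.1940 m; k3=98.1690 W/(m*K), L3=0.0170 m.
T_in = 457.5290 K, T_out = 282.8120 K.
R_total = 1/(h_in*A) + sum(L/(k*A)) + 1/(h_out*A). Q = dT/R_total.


R_conv_in = 1/(21.0660*7.6990) = 0.0062
R_1 = 0.0890/(71.0240*7.6990) = 0.0002
R_2 = 0.1940/(49.5980*7.6990) = 0.0005
R_3 = 0.0170/(98.1690*7.6990) = 2.2493e-05
R_conv_out = 1/(23.9030*7.6990) = 0.0054
R_total = 0.0123 K/W
Q = 174.7170 / 0.0123 = 14212.7949 W

R_total = 0.0123 K/W, Q = 14212.7949 W


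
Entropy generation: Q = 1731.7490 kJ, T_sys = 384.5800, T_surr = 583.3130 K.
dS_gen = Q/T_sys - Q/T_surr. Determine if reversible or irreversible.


dS_sys = 1731.7490/384.5800 = 4.5030 kJ/K
dS_surr = -1731.7490/583.3130 = -2.9688 kJ/K
dS_gen = 4.5030 - 2.9688 = 1.5341 kJ/K (irreversible)

dS_gen = 1.5341 kJ/K, irreversible


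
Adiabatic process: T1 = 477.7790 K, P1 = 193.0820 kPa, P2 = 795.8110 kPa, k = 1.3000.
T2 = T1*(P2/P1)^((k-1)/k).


(k-1)/k = 0.2308
(P2/P1)^exp = 1.3866
T2 = 477.7790 * 1.3866 = 662.4695 K

662.4695 K


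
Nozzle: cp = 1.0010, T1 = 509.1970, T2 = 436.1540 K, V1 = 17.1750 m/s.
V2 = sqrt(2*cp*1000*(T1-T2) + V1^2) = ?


dT = 73.0430 K
2*cp*1000*dT = 146232.0860
V1^2 = 294.9806
V2 = sqrt(146527.0666) = 382.7885 m/s

382.7885 m/s


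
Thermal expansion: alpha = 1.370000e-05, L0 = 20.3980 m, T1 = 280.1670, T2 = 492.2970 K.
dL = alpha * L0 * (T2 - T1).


dT = 212.1300 K
dL = 1.370000e-05 * 20.3980 * 212.1300 = 0.059280 m
L_final = 20.457280 m

dL = 0.059280 m


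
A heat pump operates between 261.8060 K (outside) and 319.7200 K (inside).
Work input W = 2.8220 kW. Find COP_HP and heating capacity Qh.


COP = 319.7200 / 57.9140 = 5.5206
Qh = 5.5206 * 2.8220 = 15.5791 kW

COP = 5.5206, Qh = 15.5791 kW


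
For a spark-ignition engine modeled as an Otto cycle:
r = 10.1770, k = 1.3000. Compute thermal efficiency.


r^(k-1) = 2.0058
eta = 1 - 1/2.0058 = 0.5014 = 50.1444%

50.1444%


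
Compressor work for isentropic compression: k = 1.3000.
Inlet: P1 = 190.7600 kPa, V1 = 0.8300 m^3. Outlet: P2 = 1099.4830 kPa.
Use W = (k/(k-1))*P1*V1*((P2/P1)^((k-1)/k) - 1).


(k-1)/k = 0.2308
(P2/P1)^exp = 1.4981
W = 4.3333 * 190.7600 * 0.8300 * (1.4981 - 1) = 341.7598 kJ

341.7598 kJ


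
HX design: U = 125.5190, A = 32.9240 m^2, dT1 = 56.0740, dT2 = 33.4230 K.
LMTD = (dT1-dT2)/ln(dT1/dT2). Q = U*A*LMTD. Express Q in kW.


LMTD = 43.7761 K
Q = 125.5190 * 32.9240 * 43.7761 = 180908.7404 W = 180.9087 kW

180.9087 kW


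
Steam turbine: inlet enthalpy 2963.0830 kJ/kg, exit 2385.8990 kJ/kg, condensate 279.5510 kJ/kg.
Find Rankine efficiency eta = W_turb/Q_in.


W = 577.1840 kJ/kg
Q_in = 2683.5320 kJ/kg
eta = 0.2151 = 21.5084%

eta = 21.5084%


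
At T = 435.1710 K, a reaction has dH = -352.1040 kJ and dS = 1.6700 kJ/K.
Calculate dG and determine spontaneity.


T*dS = 435.1710 * 1.6700 = 726.7356 kJ
dG = -352.1040 - 726.7356 = -1078.8396 kJ (spontaneous)

dG = -1078.8396 kJ, spontaneous


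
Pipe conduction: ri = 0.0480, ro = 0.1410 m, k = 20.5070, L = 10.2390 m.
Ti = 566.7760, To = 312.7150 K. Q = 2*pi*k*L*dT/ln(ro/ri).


dT = 254.0610 K
ln(ro/ri) = 1.0776
Q = 2*pi*20.5070*10.2390*254.0610 / 1.0776 = 311054.5339 W

311054.5339 W


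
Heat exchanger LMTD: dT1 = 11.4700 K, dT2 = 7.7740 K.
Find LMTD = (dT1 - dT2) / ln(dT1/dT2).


dT1/dT2 = 1.4754
ln(dT1/dT2) = 0.3890
LMTD = 3.6960 / 0.3890 = 9.5025 K

9.5025 K


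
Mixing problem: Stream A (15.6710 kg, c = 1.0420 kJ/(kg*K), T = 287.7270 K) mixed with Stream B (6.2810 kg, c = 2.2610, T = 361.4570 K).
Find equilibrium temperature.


num = 9831.5207
den = 30.5305
Tf = 322.0227 K

322.0227 K


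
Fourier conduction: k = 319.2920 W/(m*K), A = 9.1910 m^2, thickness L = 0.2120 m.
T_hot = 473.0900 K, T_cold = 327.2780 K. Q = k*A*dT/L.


dT = 145.8120 K
Q = 319.2920 * 9.1910 * 145.8120 / 0.2120 = 2018404.5166 W

2018404.5166 W


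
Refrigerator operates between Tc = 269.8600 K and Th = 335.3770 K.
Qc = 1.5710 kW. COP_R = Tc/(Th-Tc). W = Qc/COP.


COP = 269.8600 / 65.5170 = 4.1189
W = 1.5710 / 4.1189 = 0.3814 kW

COP = 4.1189, W = 0.3814 kW


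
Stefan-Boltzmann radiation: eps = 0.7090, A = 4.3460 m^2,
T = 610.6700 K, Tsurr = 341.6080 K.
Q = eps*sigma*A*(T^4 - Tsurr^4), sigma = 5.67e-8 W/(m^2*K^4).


T^4 = 1.3907e+11
Tsurr^4 = 1.3618e+10
Q = 0.7090 * 5.67e-8 * 4.3460 * 1.2545e+11 = 21917.3907 W

21917.3907 W


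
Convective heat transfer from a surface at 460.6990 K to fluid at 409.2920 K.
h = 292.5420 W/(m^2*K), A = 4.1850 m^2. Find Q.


dT = 51.4070 K
Q = 292.5420 * 4.1850 * 51.4070 = 62936.9871 W

62936.9871 W


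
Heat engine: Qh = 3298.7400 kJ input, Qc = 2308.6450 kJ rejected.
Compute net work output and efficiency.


W = 3298.7400 - 2308.6450 = 990.0950 kJ
eta = 990.0950 / 3298.7400 = 0.3001 = 30.0143%

W = 990.0950 kJ, eta = 30.0143%


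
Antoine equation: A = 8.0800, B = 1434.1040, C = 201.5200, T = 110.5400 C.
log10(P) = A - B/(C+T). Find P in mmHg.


C+T = 312.0600
B/(C+T) = 4.5956
log10(P) = 8.0800 - 4.5956 = 3.4844
P = 10^3.4844 = 3050.6795 mmHg

3050.6795 mmHg


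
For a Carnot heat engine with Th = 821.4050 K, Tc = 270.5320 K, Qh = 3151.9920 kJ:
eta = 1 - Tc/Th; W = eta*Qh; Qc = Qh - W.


eta = 1 - 270.5320/821.4050 = 0.6706
W = 0.6706 * 3151.9920 = 2113.8747 kJ
Qc = 3151.9920 - 2113.8747 = 1038.1173 kJ

eta = 67.0647%, W = 2113.8747 kJ, Qc = 1038.1173 kJ


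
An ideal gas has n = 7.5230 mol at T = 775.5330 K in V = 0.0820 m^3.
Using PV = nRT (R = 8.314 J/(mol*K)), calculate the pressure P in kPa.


P = nRT/V = 7.5230 * 8.314 * 775.5330 / 0.0820
= 48506.6592 / 0.0820 = 591544.6242 Pa = 591.5446 kPa

591.5446 kPa


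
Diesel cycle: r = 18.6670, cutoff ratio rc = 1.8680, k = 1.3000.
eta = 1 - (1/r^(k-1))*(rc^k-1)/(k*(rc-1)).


r^(k-1) = 2.4061
rc^k = 2.2531
eta = 0.5385 = 53.8452%

53.8452%


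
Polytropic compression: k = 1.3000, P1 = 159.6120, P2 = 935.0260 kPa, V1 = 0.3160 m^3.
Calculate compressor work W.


(k-1)/k = 0.2308
(P2/P1)^exp = 1.5037
W = 4.3333 * 159.6120 * 0.3160 * (1.5037 - 1) = 110.1001 kJ

110.1001 kJ


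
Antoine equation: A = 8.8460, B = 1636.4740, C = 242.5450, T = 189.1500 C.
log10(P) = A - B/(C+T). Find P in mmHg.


C+T = 431.6950
B/(C+T) = 3.7908
log10(P) = 8.8460 - 3.7908 = 5.0552
P = 10^5.0552 = 113550.5804 mmHg

113550.5804 mmHg


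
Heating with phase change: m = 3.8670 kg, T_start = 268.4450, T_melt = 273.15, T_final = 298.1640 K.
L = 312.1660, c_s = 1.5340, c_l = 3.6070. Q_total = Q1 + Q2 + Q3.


Q1 (sensible, solid) = 3.8670 * 1.5340 * 4.7050 = 27.9100 kJ
Q2 (latent) = 3.8670 * 312.1660 = 1207.1459 kJ
Q3 (sensible, liquid) = 3.8670 * 3.6070 * 25.0140 = 348.9020 kJ
Q_total = 1583.9579 kJ

1583.9579 kJ


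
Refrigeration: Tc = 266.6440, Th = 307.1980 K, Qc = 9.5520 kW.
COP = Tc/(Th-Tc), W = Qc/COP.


COP = 266.6440 / 40.5540 = 6.5750
W = 9.5520 / 6.5750 = 1.4528 kW

COP = 6.5750, W = 1.4528 kW


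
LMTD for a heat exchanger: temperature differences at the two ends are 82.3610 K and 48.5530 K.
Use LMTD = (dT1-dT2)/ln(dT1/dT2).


dT1/dT2 = 1.6963
ln(dT1/dT2) = 0.5285
LMTD = 33.8080 / 0.5285 = 63.9750 K

63.9750 K


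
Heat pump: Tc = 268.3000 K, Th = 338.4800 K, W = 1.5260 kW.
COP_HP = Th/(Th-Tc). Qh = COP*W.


COP = 338.4800 / 70.1800 = 4.8230
Qh = 4.8230 * 1.5260 = 7.3599 kW

COP = 4.8230, Qh = 7.3599 kW


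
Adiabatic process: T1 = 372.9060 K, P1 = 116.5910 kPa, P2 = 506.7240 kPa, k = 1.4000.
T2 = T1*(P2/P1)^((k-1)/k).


(k-1)/k = 0.2857
(P2/P1)^exp = 1.5217
T2 = 372.9060 * 1.5217 = 567.4342 K

567.4342 K


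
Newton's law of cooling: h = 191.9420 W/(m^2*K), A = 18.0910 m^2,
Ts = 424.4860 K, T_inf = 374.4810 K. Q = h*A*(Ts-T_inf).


dT = 50.0050 K
Q = 191.9420 * 18.0910 * 50.0050 = 173638.4982 W

173638.4982 W


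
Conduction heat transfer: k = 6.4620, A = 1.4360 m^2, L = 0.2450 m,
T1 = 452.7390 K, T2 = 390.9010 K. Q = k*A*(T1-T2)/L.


dT = 61.8380 K
Q = 6.4620 * 1.4360 * 61.8380 / 0.2450 = 2342.1286 W

2342.1286 W


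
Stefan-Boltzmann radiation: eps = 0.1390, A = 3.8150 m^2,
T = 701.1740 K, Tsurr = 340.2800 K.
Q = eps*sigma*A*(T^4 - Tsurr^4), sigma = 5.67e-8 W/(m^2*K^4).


T^4 = 2.4171e+11
Tsurr^4 = 1.3407e+10
Q = 0.1390 * 5.67e-8 * 3.8150 * 2.2831e+11 = 6864.5535 W

6864.5535 W


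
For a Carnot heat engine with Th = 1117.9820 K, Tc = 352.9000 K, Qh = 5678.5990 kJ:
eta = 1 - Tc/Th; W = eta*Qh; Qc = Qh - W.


eta = 1 - 352.9000/1117.9820 = 0.6843
W = 0.6843 * 5678.5990 = 3886.1036 kJ
Qc = 5678.5990 - 3886.1036 = 1792.4954 kJ

eta = 68.4342%, W = 3886.1036 kJ, Qc = 1792.4954 kJ


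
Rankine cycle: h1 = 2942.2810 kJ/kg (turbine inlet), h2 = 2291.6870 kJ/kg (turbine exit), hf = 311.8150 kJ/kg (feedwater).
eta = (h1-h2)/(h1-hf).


W = 650.5940 kJ/kg
Q_in = 2630.4660 kJ/kg
eta = 0.2473 = 24.7330%

eta = 24.7330%


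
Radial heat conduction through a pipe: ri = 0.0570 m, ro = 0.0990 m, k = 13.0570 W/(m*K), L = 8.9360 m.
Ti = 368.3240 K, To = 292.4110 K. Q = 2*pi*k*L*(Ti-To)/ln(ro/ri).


dT = 75.9130 K
ln(ro/ri) = 0.5521
Q = 2*pi*13.0570*8.9360*75.9130 / 0.5521 = 100806.7364 W

100806.7364 W


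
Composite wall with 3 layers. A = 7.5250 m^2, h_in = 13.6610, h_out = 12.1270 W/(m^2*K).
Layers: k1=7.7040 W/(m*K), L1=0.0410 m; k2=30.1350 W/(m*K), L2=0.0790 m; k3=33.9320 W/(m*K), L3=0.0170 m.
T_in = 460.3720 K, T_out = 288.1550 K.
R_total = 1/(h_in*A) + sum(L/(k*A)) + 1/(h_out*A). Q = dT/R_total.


R_conv_in = 1/(13.6610*7.5250) = 0.0097
R_1 = 0.0410/(7.7040*7.5250) = 0.0007
R_2 = 0.0790/(30.1350*7.5250) = 0.0003
R_3 = 0.0170/(33.9320*7.5250) = 6.6578e-05
R_conv_out = 1/(12.1270*7.5250) = 0.0110
R_total = 0.0218 K/W
Q = 172.2170 / 0.0218 = 7896.9183 W

R_total = 0.0218 K/W, Q = 7896.9183 W


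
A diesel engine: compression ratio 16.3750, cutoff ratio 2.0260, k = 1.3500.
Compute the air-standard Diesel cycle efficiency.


r^(k-1) = 2.6605
rc^k = 2.5940
eta = 0.5675 = 56.7454%

56.7454%


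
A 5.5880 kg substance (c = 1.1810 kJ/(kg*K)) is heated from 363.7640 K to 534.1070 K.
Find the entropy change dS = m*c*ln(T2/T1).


T2/T1 = 1.4683
ln(T2/T1) = 0.3841
dS = 5.5880 * 1.1810 * 0.3841 = 2.5348 kJ/K

2.5348 kJ/K


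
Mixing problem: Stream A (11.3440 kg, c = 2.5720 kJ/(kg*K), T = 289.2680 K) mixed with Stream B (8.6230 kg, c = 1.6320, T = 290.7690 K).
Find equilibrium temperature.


num = 12531.8207
den = 43.2495
Tf = 289.7564 K

289.7564 K


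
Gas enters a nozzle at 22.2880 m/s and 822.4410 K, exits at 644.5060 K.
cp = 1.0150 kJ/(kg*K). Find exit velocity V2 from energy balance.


dT = 177.9350 K
2*cp*1000*dT = 361208.0500
V1^2 = 496.7549
V2 = sqrt(361704.8049) = 601.4190 m/s

601.4190 m/s


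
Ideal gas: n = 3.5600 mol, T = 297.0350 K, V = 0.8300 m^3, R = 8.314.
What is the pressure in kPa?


P = nRT/V = 3.5600 * 8.314 * 297.0350 / 0.8300
= 8791.5944 / 0.8300 = 10592.2824 Pa = 10.5923 kPa

10.5923 kPa


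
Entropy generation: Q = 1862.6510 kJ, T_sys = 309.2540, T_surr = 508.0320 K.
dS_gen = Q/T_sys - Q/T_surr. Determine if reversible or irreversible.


dS_sys = 1862.6510/309.2540 = 6.0230 kJ/K
dS_surr = -1862.6510/508.0320 = -3.6664 kJ/K
dS_gen = 6.0230 - 3.6664 = 2.3566 kJ/K (irreversible)

dS_gen = 2.3566 kJ/K, irreversible


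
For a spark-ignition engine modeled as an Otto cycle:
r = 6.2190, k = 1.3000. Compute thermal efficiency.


r^(k-1) = 1.7303
eta = 1 - 1/1.7303 = 0.4221 = 42.2059%

42.2059%


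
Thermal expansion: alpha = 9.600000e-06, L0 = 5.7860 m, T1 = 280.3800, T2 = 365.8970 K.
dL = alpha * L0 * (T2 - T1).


dT = 85.5170 K
dL = 9.600000e-06 * 5.7860 * 85.5170 = 0.004750 m
L_final = 5.790750 m

dL = 0.004750 m


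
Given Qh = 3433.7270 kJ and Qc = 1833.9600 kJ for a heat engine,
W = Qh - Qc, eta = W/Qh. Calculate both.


W = 3433.7270 - 1833.9600 = 1599.7670 kJ
eta = 1599.7670 / 3433.7270 = 0.4659 = 46.5898%

W = 1599.7670 kJ, eta = 46.5898%


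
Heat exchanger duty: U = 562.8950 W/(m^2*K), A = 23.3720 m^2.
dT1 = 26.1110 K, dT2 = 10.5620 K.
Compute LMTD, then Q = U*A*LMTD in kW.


LMTD = 17.1794 K
Q = 562.8950 * 23.3720 * 17.1794 = 226012.2783 W = 226.0123 kW

226.0123 kW


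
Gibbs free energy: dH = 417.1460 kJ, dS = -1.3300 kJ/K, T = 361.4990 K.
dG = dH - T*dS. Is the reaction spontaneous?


T*dS = 361.4990 * -1.3300 = -480.7937 kJ
dG = 417.1460 + 480.7937 = 897.9397 kJ (non-spontaneous)

dG = 897.9397 kJ, non-spontaneous


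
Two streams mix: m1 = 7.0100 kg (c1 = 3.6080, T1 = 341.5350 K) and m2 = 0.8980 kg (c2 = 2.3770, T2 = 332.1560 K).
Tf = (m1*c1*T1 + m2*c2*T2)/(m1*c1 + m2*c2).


num = 9347.1328
den = 27.4266
Tf = 340.8051 K

340.8051 K


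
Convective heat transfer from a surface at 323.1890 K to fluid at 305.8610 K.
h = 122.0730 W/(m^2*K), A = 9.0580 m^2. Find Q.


dT = 17.3280 K
Q = 122.0730 * 9.0580 * 17.3280 = 19160.2148 W

19160.2148 W


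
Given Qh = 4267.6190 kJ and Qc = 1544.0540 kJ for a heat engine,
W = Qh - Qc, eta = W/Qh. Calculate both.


W = 4267.6190 - 1544.0540 = 2723.5650 kJ
eta = 2723.5650 / 4267.6190 = 0.6382 = 63.8193%

W = 2723.5650 kJ, eta = 63.8193%


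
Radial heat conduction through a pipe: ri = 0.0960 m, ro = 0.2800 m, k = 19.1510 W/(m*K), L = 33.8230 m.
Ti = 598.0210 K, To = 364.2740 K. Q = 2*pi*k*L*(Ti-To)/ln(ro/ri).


dT = 233.7470 K
ln(ro/ri) = 1.0704
Q = 2*pi*19.1510*33.8230*233.7470 / 1.0704 = 888723.3561 W

888723.3561 W


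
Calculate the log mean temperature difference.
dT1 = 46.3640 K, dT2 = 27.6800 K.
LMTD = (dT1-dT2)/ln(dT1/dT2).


dT1/dT2 = 1.6750
ln(dT1/dT2) = 0.5158
LMTD = 18.6840 / 0.5158 = 36.2224 K

36.2224 K


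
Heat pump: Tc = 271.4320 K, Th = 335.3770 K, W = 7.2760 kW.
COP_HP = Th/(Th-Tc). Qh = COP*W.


COP = 335.3770 / 63.9450 = 5.2448
Qh = 5.2448 * 7.2760 = 38.1610 kW

COP = 5.2448, Qh = 38.1610 kW


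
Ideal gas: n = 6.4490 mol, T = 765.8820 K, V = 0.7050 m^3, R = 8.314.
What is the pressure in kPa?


P = nRT/V = 6.4490 * 8.314 * 765.8820 / 0.7050
= 41064.2845 / 0.7050 = 58247.2120 Pa = 58.2472 kPa

58.2472 kPa


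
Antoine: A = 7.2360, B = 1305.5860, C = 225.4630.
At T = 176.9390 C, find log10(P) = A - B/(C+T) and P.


C+T = 402.4020
B/(C+T) = 3.2445
log10(P) = 7.2360 - 3.2445 = 3.9915
P = 10^3.9915 = 9806.5922 mmHg

9806.5922 mmHg


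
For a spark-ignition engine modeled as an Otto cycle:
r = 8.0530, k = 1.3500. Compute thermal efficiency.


r^(k-1) = 2.0753
eta = 1 - 1/2.0753 = 0.5181 = 51.8147%

51.8147%


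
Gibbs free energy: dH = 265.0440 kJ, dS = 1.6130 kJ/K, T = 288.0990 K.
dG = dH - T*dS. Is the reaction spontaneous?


T*dS = 288.0990 * 1.6130 = 464.7037 kJ
dG = 265.0440 - 464.7037 = -199.6597 kJ (spontaneous)

dG = -199.6597 kJ, spontaneous


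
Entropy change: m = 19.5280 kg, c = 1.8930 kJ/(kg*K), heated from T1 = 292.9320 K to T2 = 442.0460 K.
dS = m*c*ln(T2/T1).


T2/T1 = 1.5090
ln(T2/T1) = 0.4115
dS = 19.5280 * 1.8930 * 0.4115 = 15.2107 kJ/K

15.2107 kJ/K


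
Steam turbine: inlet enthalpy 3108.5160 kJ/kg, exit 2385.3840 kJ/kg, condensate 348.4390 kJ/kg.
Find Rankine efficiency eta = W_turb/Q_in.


W = 723.1320 kJ/kg
Q_in = 2760.0770 kJ/kg
eta = 0.2620 = 26.1997%

eta = 26.1997%


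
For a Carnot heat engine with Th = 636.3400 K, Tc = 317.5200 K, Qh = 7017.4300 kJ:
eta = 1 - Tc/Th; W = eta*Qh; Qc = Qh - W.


eta = 1 - 317.5200/636.3400 = 0.5010
W = 0.5010 * 7017.4300 = 3515.8831 kJ
Qc = 7017.4300 - 3515.8831 = 3501.5469 kJ

eta = 50.1021%, W = 3515.8831 kJ, Qc = 3501.5469 kJ


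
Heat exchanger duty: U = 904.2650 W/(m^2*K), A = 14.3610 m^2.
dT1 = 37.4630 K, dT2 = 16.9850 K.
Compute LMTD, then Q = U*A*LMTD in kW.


LMTD = 25.8880 K
Q = 904.2650 * 14.3610 * 25.8880 = 336185.3108 W = 336.1853 kW

336.1853 kW


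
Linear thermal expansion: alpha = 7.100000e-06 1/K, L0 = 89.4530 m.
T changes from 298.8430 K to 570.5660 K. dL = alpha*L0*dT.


dT = 271.7230 K
dL = 7.100000e-06 * 89.4530 * 271.7230 = 0.172576 m
L_final = 89.625576 m

dL = 0.172576 m


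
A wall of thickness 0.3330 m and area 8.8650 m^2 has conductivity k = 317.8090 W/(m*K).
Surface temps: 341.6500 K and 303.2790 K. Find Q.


dT = 38.3710 K
Q = 317.8090 * 8.8650 * 38.3710 / 0.3330 = 324641.3352 W

324641.3352 W


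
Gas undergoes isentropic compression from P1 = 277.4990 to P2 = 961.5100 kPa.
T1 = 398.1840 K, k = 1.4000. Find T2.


(k-1)/k = 0.2857
(P2/P1)^exp = 1.4263
T2 = 398.1840 * 1.4263 = 567.9128 K

567.9128 K


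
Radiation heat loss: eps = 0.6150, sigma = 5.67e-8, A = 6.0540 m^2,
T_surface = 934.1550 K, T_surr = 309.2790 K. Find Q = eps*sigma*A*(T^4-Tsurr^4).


T^4 = 7.6151e+11
Tsurr^4 = 9.1496e+09
Q = 0.6150 * 5.67e-8 * 6.0540 * 7.5236e+11 = 158827.8607 W

158827.8607 W


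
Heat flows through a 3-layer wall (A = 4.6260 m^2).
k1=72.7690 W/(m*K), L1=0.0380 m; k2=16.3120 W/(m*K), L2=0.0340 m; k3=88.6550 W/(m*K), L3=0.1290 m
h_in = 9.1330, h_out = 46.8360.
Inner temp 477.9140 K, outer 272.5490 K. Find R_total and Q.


R_conv_in = 1/(9.1330*4.6260) = 0.0237
R_1 = 0.0380/(72.7690*4.6260) = 0.0001
R_2 = 0.0340/(16.3120*4.6260) = 0.0005
R_3 = 0.1290/(88.6550*4.6260) = 0.0003
R_conv_out = 1/(46.8360*4.6260) = 0.0046
R_total = 0.0292 K/W
Q = 205.3650 / 0.0292 = 7042.0889 W

R_total = 0.0292 K/W, Q = 7042.0889 W


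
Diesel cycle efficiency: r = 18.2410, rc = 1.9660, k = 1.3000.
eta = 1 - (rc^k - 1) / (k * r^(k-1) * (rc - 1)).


r^(k-1) = 2.3895
rc^k = 2.4080
eta = 0.5308 = 53.0786%

53.0786%


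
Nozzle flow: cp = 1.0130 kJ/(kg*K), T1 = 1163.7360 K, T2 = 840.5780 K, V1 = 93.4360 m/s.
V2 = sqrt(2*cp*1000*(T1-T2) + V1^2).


dT = 323.1580 K
2*cp*1000*dT = 654718.1080
V1^2 = 8730.2861
V2 = sqrt(663448.3941) = 814.5234 m/s

814.5234 m/s


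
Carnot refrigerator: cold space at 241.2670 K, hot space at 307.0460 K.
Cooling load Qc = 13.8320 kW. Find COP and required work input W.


COP = 241.2670 / 65.7790 = 3.6678
W = 13.8320 / 3.6678 = 3.7712 kW

COP = 3.6678, W = 3.7712 kW


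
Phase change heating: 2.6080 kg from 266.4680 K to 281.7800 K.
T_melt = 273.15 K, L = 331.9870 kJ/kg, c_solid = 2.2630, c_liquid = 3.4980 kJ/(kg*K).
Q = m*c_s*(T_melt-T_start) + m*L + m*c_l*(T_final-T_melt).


Q1 (sensible, solid) = 2.6080 * 2.2630 * 6.6820 = 39.4365 kJ
Q2 (latent) = 2.6080 * 331.9870 = 865.8221 kJ
Q3 (sensible, liquid) = 2.6080 * 3.4980 * 8.6300 = 78.7296 kJ
Q_total = 983.9882 kJ

983.9882 kJ


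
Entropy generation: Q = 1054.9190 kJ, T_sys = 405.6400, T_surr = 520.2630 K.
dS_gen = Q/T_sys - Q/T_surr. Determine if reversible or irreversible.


dS_sys = 1054.9190/405.6400 = 2.6006 kJ/K
dS_surr = -1054.9190/520.2630 = -2.0277 kJ/K
dS_gen = 2.6006 - 2.0277 = 0.5730 kJ/K (irreversible)

dS_gen = 0.5730 kJ/K, irreversible


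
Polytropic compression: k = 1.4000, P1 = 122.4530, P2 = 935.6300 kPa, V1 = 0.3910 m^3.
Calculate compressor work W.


(k-1)/k = 0.2857
(P2/P1)^exp = 1.7878
W = 3.5000 * 122.4530 * 0.3910 * (1.7878 - 1) = 132.0207 kJ

132.0207 kJ


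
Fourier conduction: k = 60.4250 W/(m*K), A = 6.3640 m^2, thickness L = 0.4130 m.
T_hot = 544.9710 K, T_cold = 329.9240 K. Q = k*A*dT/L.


dT = 215.0470 K
Q = 60.4250 * 6.3640 * 215.0470 / 0.4130 = 200230.4700 W

200230.4700 W


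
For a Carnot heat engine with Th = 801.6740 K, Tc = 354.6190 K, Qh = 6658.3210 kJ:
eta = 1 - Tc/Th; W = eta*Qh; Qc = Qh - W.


eta = 1 - 354.6190/801.6740 = 0.5577
W = 0.5577 * 6658.3210 = 3713.0251 kJ
Qc = 6658.3210 - 3713.0251 = 2945.2959 kJ

eta = 55.7652%, W = 3713.0251 kJ, Qc = 2945.2959 kJ
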